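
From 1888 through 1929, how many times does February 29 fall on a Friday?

1

Leap years in 1888–1929: 10 of them.
Feb 29 weekday advances by 5 (mod 7) from one leap year to the next four years later (or differs when a century non-leap intervenes).
Leap-day weekdays: 1888:Wed 1892:Mon 1896:Sat 1904:Mon 1908:Sat 1912:Thu 1916:Tue 1920:Sun 1924:Fri✓ 1928:Wed
Friday: 1924 → 1.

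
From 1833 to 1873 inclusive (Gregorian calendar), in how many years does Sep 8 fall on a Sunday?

7

Track Sep 8's weekday year by year (advancing +1, or +2 across a Feb 29):
  1833: Sun ✓  1834: Mon (+1)  1835: Tue (+1)  1836: Thu (+2)  1837: Fri (+1)
  1838: Sat (+1)  1839: Sun (+1) ✓  1840: Tue (+2)  1841: Wed (+1)  1842: Thu (+1)
  1843: Fri (+1)  1844: Sun (+2) ✓  1845: Mon (+1)  1846: Tue (+1)  … (13 more years) …
  1860: Sat (+2)  1861: Sun (+1) ✓  1862: Mon (+1)  1863: Tue (+1)  1864: Thu (+2)
  1865: Fri (+1)  1866: Sat (+1)  1867: Sun (+1) ✓  1868: Tue (+2)  1869: Wed (+1)
  1870: Thu (+1)  1871: Fri (+1)  1872: Sun (+2) ✓  1873: Mon (+1)
Sunday years: 1833, 1839, 1844, 1850, 1861, 1867, 1872 — 7 in total.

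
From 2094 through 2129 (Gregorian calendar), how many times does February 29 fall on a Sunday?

1

Leap years in 2094–2129: 8 of them.
Feb 29 weekday advances by 5 (mod 7) from one leap year to the next four years later (or differs when a century non-leap intervenes).
Leap-day weekdays: 2096:Wed 2104:Fri 2108:Wed 2112:Mon 2116:Sat 2120:Thu 2124:Tue 2128:Sun✓
Sunday: 2128 → 1.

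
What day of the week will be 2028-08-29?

January 1, 2028 is a Saturday.
August 29 is day 242 of the year, i.e. 241 days after Jan 1.
241 mod 7 = 3, so advance 3 weekdays from Saturday: Tuesday.

Tuesday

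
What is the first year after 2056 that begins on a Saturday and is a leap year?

Jan 1 advances by 2 weekdays after a leap year and by 1 after a common year.
2056: Jan 1 is Saturday (leap).
2057: Monday
2058: Tuesday
2059: Wednesday
2060: Thursday (leap)
2061: Saturday
2062: Sunday
2063: Monday
2064: Tuesday (leap)
2065: Thursday
2066: Friday
2067: Saturday
2068: Sunday (leap)
2069: Tuesday
2070: Wednesday
2071: Thursday
2072: Friday (leap)
2073: Sunday
2074: Monday
2075: Tuesday
2076: Wednesday (leap)
2077: Friday
2078: Saturday
2079: Sunday
2080: Monday (leap)
2081: Wednesday
2082: Thursday
2083: Friday
2084: Saturday (leap)
2084 begins on a Saturday and is a leap year.

2084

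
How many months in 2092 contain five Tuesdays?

A month of length L has five Tuesdays iff its first Tuesday is on day ≤ L−28 (so day 1–3 in a 31-day month, 1–2 in a 30-day month, day 1 in a leap February).
Checking each month of 2092: Jan starts Tue (31d) ✓; Feb starts Fri (29d); Mar starts Sat (31d); Apr starts Tue (30d) ✓; May starts Thu (31d); Jun starts Sun (30d); Jul starts Tue (31d) ✓; Aug starts Fri (31d); Sep starts Mon (30d) ✓; Oct starts Wed (31d); Nov starts Sat (30d); Dec starts Mon (31d) ✓.
Five-Tuesday months: January, April, July, September, December → 5.

5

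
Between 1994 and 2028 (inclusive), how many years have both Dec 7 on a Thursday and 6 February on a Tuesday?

0

Check each year's weekday for Dec 7 and 6 February:
  1994: Wed/Sun  1995: Thu/Mon  1996: Sat/Tue  1997: Sun/Thu  1998: Mon/Fri  1999: Tue/Sat  2000: Thu/Sun  2001: Fri/Tue  2002: Sat/Wed  2003: Sun/Thu  2004: Tue/Fri  2005: Wed/Sun  2006: Thu/Mon  2007: Fri/Tue  …(7 more)…  2015: Mon/Fri  2016: Wed/Sat  2017: Thu/Mon  2018: Fri/Tue  2019: Sat/Wed  2020: Mon/Thu  2021: Tue/Sat  2022: Wed/Sun  2023: Thu/Mon  2024: Sat/Tue  2025: Sun/Thu  2026: Mon/Fri  2027: Tue/Sat  2028: Thu/Sun
Both conditions hold in: no year — 0.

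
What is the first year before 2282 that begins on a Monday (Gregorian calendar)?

Jan 1 advances by 2 weekdays after a leap year and by 1 after a common year.
2282: Jan 1 is Sunday.
2281: Saturday
2280: Thursday (leap)
2279: Wednesday
2278: Tuesday
2277: Monday
2277 begins on a Monday

2277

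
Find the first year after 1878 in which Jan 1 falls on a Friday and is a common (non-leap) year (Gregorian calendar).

1886

Jan 1 advances by 2 weekdays after a leap year and by 1 after a common year.
1878: Jan 1 is Tuesday.
1879: Wednesday
1880: Thursday (leap)
1881: Saturday
1882: Sunday
1883: Monday
1884: Tuesday (leap)
1885: Thursday
1886: Friday
1886 begins on a Friday and is a common year.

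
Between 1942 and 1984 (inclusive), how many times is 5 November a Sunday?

6

Track 5 November's weekday year by year (advancing +1, or +2 across a Feb 29):
  1942: Thu  1943: Fri (+1)  1944: Sun (+2) ✓  1945: Mon (+1)  1946: Tue (+1)
  1947: Wed (+1)  1948: Fri (+2)  1949: Sat (+1)  1950: Sun (+1) ✓  1951: Mon (+1)
  1952: Wed (+2)  1953: Thu (+1)  1954: Fri (+1)  1955: Sat (+1)  … (15 more years) …
  1971: Fri (+1)  1972: Sun (+2) ✓  1973: Mon (+1)  1974: Tue (+1)  1975: Wed (+1)
  1976: Fri (+2)  1977: Sat (+1)  1978: Sun (+1) ✓  1979: Mon (+1)  1980: Wed (+2)
  1981: Thu (+1)  1982: Fri (+1)  1983: Sat (+1)  1984: Mon (+2)
Sunday years: 1944, 1950, 1961, 1967, 1972, 1978 — 6 in total.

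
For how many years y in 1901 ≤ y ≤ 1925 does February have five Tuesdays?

1

February has 28 days (29 in leap years); it has five Tuesdays when Tuesday falls among the first (month-length − 28) days — i.e. when February 1 is Tuesday in a leap year (never in a common year).
February 1 by year: 1901:Fri 1902:Sat 1903:Sun 1904:Mon 1905:Wed 1906:Thu 1907:Fri 1908:Sat 1909:Mon 1910:Tue 1911:Wed 1912:Thu 1913:Sat 1914:Sun 1915:Mon 1916:Tue✓ 1917:Thu 1918:Fri 1919:Sat 1920:Sun 1921:Tue 1922:Wed 1923:Thu 1924:Fri 1925:Sun
Years with five Tuesdays: 1916 → 1.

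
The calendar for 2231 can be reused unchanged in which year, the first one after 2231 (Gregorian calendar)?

2242

Two years share a calendar iff Jan 1 falls on the same weekday and both are leap or both are common. 2231: Jan 1 is Saturday, common year.
2232: Jan 1 Sunday, leap
2233: Jan 1 Tuesday, common
2234: Jan 1 Wednesday, common
2235: Jan 1 Thursday, common
2236: Jan 1 Friday, leap
2237: Jan 1 Sunday, common
2238: Jan 1 Monday, common
2239: Jan 1 Tuesday, common
2240: Jan 1 Wednesday, leap
2241: Jan 1 Friday, common
2242: Jan 1 Saturday, common
2242 matches on both conditions.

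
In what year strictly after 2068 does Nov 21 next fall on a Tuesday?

2073

From one year to the next, a fixed date's weekday advances by 1, or by 2 when a Feb 29 lies between the two dates.
2068: November 21 is Wednesday.
2069: Thursday (+1)
2070: Friday (+1)
2071: Saturday (+1)
2072: Monday (+2)
2073: Tuesday (+1)
Nov 21 falls on a Tuesday in 2073.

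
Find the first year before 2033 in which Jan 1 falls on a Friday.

Jan 1 advances by 2 weekdays after a leap year and by 1 after a common year.
2033: Jan 1 is Saturday.
2032: Thursday (leap)
2031: Wednesday
2030: Tuesday
2029: Monday
2028: Saturday (leap)
2027: Friday
2027 begins on a Friday

2027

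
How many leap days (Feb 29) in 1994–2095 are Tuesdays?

Leap years in 1994–2095: 25 of them.
Feb 29 weekday advances by 5 (mod 7) from one leap year to the next four years later (or differs when a century non-leap intervenes).
Leap-day weekdays: 1996:Thu 2000:Tue✓ 2004:Sun 2008:Fri 2012:Wed 2016:Mon 2020:Sat 2024:Thu 2028:Tue✓ 2032:Sun 2036:Fri 2040:Wed 2044:Mon 2048:Sat 2052:Thu 2056:Tue✓ 2060:Sun 2064:Fri 2068:Wed 2072:Mon 2076:Sat 2080:Thu 2084:Tue✓ 2088:Sun 2092:Fri
Tuesday: 2000, 2028, 2056, 2084 → 4.

4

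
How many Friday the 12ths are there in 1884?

2

Check the 12th of each month of 1884: Jan 12: Sat, Feb 12: Tue, Mar 12: Wed, Apr 12: Sat, May 12: Mon, Jun 12: Thu, Jul 12: Sat, Aug 12: Tue, Sep 12: Fri, Oct 12: Sun, Nov 12: Wed, Dec 12: Fri.
Friday occurs in September, December — 2 months.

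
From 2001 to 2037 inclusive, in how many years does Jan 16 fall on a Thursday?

5

Track Jan 16's weekday year by year (advancing +1, or +2 across a Feb 29):
  2001: Tue  2002: Wed (+1)  2003: Thu (+1) ✓  2004: Fri (+1)  2005: Sun (+2)
  2006: Mon (+1)  2007: Tue (+1)  2008: Wed (+1)  2009: Fri (+2)  2010: Sat (+1)
  2011: Sun (+1)  2012: Mon (+1)  2013: Wed (+2)  2014: Thu (+1) ✓  … (9 more years) …
  2024: Tue (+1)  2025: Thu (+2) ✓  2026: Fri (+1)  2027: Sat (+1)  2028: Sun (+1)
  2029: Tue (+2)  2030: Wed (+1)  2031: Thu (+1) ✓  2032: Fri (+1)  2033: Sun (+2)
  2034: Mon (+1)  2035: Tue (+1)  2036: Wed (+1)  2037: Fri (+2)
Thursday years: 2003, 2014, 2020, 2025, 2031 — 5 in total.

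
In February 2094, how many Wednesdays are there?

4

February 2094 has 28 days and begins on Monday.
The first Wednesday is February 3.
Wednesdays fall on 3, 10, 17, 24 — that's 4.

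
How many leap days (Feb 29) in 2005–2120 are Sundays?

Leap years in 2005–2120: 28 of them.
Feb 29 weekday advances by 5 (mod 7) from one leap year to the next four years later (or differs when a century non-leap intervenes).
Leap-day weekdays: 2008:Fri 2012:Wed 2016:Mon 2020:Sat 2024:Thu 2028:Tue 2032:Sun✓ 2036:Fri 2040:Wed 2044:Mon 2048:Sat 2052:Thu 2056:Tue 2060:Sun✓ 2064:Fri 2068:Wed 2072:Mon 2076:Sat 2080:Thu 2084:Tue 2088:Sun✓ 2092:Fri 2096:Wed 2104:Fri 2108:Wed 2112:Mon 2116:Sat 2120:Thu
Sunday: 2032, 2060, 2088 → 3.

3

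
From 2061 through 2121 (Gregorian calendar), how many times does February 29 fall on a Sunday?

1

Leap years in 2061–2121: 14 of them.
Feb 29 weekday advances by 5 (mod 7) from one leap year to the next four years later (or differs when a century non-leap intervenes).
Leap-day weekdays: 2064:Fri 2068:Wed 2072:Mon 2076:Sat 2080:Thu 2084:Tue 2088:Sun✓ 2092:Fri 2096:Wed 2104:Fri 2108:Wed 2112:Mon 2116:Sat 2120:Thu
Sunday: 2088 → 1.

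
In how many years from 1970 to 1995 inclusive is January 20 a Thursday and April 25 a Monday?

3

Check each year's weekday for January 20 and April 25:
  1970: Tue/Sat  1971: Wed/Sun  1972: Thu/Tue  1973: Sat/Wed  1974: Sun/Thu  1975: Mon/Fri  1976: Tue/Sun  1977: Thu/Mon ✓  1978: Fri/Tue  1979: Sat/Wed  1980: Sun/Fri  1981: Tue/Sat  1982: Wed/Sun  1983: Thu/Mon ✓  1984: Fri/Wed  1985: Sun/Thu  1986: Mon/Fri  1987: Tue/Sat  1988: Wed/Mon  1989: Fri/Tue  1990: Sat/Wed  1991: Sun/Thu  1992: Mon/Sat  1993: Wed/Sun  1994: Thu/Mon ✓  1995: Fri/Tue
Both conditions hold in: 1977, 1983, 1994 — 3.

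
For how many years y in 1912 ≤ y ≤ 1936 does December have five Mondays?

December has 31 days; it has five Mondays when Monday falls among the first (month-length − 28) days — i.e. when December 1 is one of Monday/Sunday/Saturday.
December 1 by year: 1912:Sun✓ 1913:Mon✓ 1914:Tue 1915:Wed 1916:Fri 1917:Sat✓ 1918:Sun✓ 1919:Mon✓ 1920:Wed 1921:Thu 1922:Fri 1923:Sat✓ 1924:Mon✓ 1925:Tue 1926:Wed 1927:Thu 1928:Sat✓ 1929:Sun✓ 1930:Mon✓ 1931:Tue 1932:Thu 1933:Fri 1934:Sat✓ 1935:Sun✓ 1936:Tue
Years with five Mondays: 1912, 1913, 1917, 1918, 1919, 1923, 1924, 1928, 1929, 1930, 1934, 1935 → 12.

12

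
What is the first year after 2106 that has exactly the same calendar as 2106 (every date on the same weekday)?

2117

Two years share a calendar iff Jan 1 falls on the same weekday and both are leap or both are common. 2106: Jan 1 is Friday, common year.
2107: Jan 1 Saturday, common
2108: Jan 1 Sunday, leap
2109: Jan 1 Tuesday, common
2110: Jan 1 Wednesday, common
2111: Jan 1 Thursday, common
2112: Jan 1 Friday, leap
2113: Jan 1 Sunday, common
2114: Jan 1 Monday, common
2115: Jan 1 Tuesday, common
2116: Jan 1 Wednesday, leap
2117: Jan 1 Friday, common
2117 matches on both conditions.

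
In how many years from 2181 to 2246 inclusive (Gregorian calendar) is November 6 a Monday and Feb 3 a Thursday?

Check each year's weekday for November 6 and Feb 3:
  2181: Tue/Sat  2182: Wed/Sun  2183: Thu/Mon  2184: Sat/Tue  2185: Sun/Thu  2186: Mon/Fri  2187: Tue/Sat  2188: Thu/Sun  2189: Fri/Tue  2190: Sat/Wed  2191: Sun/Thu  2192: Tue/Fri  2193: Wed/Sun  2194: Thu/Mon  …(38 more)…  2233: Wed/Sun  2234: Thu/Mon  2235: Fri/Tue  2236: Sun/Wed  2237: Mon/Fri  2238: Tue/Sat  2239: Wed/Sun  2240: Fri/Mon  2241: Sat/Wed  2242: Sun/Thu  2243: Mon/Fri  2244: Wed/Sat  2245: Thu/Mon  2246: Fri/Tue
Both conditions hold in: 2220 — 1.

1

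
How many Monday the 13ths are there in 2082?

Check the 13th of each month of 2082: Jan 13: Tue, Feb 13: Fri, Mar 13: Fri, Apr 13: Mon, May 13: Wed, Jun 13: Sat, Jul 13: Mon, Aug 13: Thu, Sep 13: Sun, Oct 13: Tue, Nov 13: Fri, Dec 13: Sun.
Monday occurs in April, July — 2 months.

2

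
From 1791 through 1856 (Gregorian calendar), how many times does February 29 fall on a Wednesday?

3

Leap years in 1791–1856: 16 of them.
Feb 29 weekday advances by 5 (mod 7) from one leap year to the next four years later (or differs when a century non-leap intervenes).
Leap-day weekdays: 1792:Wed✓ 1796:Mon 1804:Wed✓ 1808:Mon 1812:Sat 1816:Thu 1820:Tue 1824:Sun 1828:Fri 1832:Wed✓ 1836:Mon 1840:Sat 1844:Thu 1848:Tue 1852:Sun 1856:Fri
Wednesday: 1792, 1804, 1832 → 3.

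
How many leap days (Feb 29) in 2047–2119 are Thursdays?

Leap years in 2047–2119: 17 of them.
Feb 29 weekday advances by 5 (mod 7) from one leap year to the next four years later (or differs when a century non-leap intervenes).
Leap-day weekdays: 2048:Sat 2052:Thu✓ 2056:Tue 2060:Sun 2064:Fri 2068:Wed 2072:Mon 2076:Sat 2080:Thu✓ 2084:Tue 2088:Sun 2092:Fri 2096:Wed 2104:Fri 2108:Wed 2112:Mon 2116:Sat
Thursday: 2052, 2080 → 2.

2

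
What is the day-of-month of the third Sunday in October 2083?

17

October 1, 2083 is a Friday, so the first Sunday is the 3rd.
The third Sunday is 3 + 14 = 17.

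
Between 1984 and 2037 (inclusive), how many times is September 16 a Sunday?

8

Track September 16's weekday year by year (advancing +1, or +2 across a Feb 29):
  1984: Sun ✓  1985: Mon (+1)  1986: Tue (+1)  1987: Wed (+1)  1988: Fri (+2)
  1989: Sat (+1)  1990: Sun (+1) ✓  1991: Mon (+1)  1992: Wed (+2)  1993: Thu (+1)
  1994: Fri (+1)  1995: Sat (+1)  1996: Mon (+2)  1997: Tue (+1)  … (26 more years) …
  2024: Mon (+2)  2025: Tue (+1)  2026: Wed (+1)  2027: Thu (+1)  2028: Sat (+2)
  2029: Sun (+1) ✓  2030: Mon (+1)  2031: Tue (+1)  2032: Thu (+2)  2033: Fri (+1)
  2034: Sat (+1)  2035: Sun (+1) ✓  2036: Tue (+2)  2037: Wed (+1)
Sunday years: 1984, 1990, 2001, 2007, 2012, 2018, 2029, 2035 — 8 in total.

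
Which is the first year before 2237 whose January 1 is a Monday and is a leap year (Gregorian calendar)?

Jan 1 advances by 2 weekdays after a leap year and by 1 after a common year.
2237: Jan 1 is Sunday.
2236: Friday (leap)
2235: Thursday
2234: Wednesday
2233: Tuesday
2232: Sunday (leap)
2231: Saturday
2230: Friday
2229: Thursday
2228: Tuesday (leap)
2227: Monday
2226: Sunday
2225: Saturday
2224: Thursday (leap)
2223: Wednesday
2222: Tuesday
2221: Monday
2220: Saturday (leap)
2219: Friday
2218: Thursday
2217: Wednesday
2216: Monday (leap)
2216 begins on a Monday and is a leap year.

2216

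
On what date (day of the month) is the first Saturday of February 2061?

5

February 1, 2061 is a Tuesday, so the first Saturday is the 5th.
The first Saturday is 5 + 0 = 5.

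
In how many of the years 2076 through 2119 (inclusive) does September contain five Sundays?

11

September has 30 days; it has five Sundays when Sunday falls among the first (month-length − 28) days — i.e. when September 1 is one of Sunday/Saturday.
September 1 by year: 2076:Tue 2077:Wed 2078:Thu 2079:Fri 2080:Sun✓ 2081:Mon 2082:Tue 2083:Wed 2084:Fri 2085:Sat✓ 2086:Sun✓ 2087:Mon 2088:Wed 2089:Thu 2090:Fri …(14 more)… 2105:Tue 2106:Wed 2107:Thu 2108:Sat✓ 2109:Sun✓ 2110:Mon 2111:Tue 2112:Thu 2113:Fri 2114:Sat✓ 2115:Sun✓ 2116:Tue 2117:Wed 2118:Thu 2119:Fri
Years with five Sundays: 2080, 2085, 2086, 2091, 2096, 2097, 2103, 2108, 2109, 2114, 2115 → 11.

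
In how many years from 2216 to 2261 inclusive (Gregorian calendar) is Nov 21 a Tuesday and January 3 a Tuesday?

4

Check each year's weekday for Nov 21 and January 3:
  2216: Thu/Wed  2217: Fri/Fri  2218: Sat/Sat  2219: Sun/Sun  2220: Tue/Mon  2221: Wed/Wed  2222: Thu/Thu  2223: Fri/Fri  2224: Sun/Sat  2225: Mon/Mon  2226: Tue/Tue ✓  2227: Wed/Wed  2228: Fri/Thu  2229: Sat/Sat  …(18 more)…  2248: Tue/Mon  2249: Wed/Wed  2250: Thu/Thu  2251: Fri/Fri  2252: Sun/Sat  2253: Mon/Mon  2254: Tue/Tue ✓  2255: Wed/Wed  2256: Fri/Thu  2257: Sat/Sat  2258: Sun/Sun  2259: Mon/Mon  2260: Wed/Tue  2261: Thu/Thu
Both conditions hold in: 2226, 2237, 2243, 2254 — 4.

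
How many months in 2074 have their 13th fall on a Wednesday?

1

Check the 13th of each month of 2074: Jan 13: Sat, Feb 13: Tue, Mar 13: Tue, Apr 13: Fri, May 13: Sun, Jun 13: Wed, Jul 13: Fri, Aug 13: Mon, Sep 13: Thu, Oct 13: Sat, Nov 13: Tue, Dec 13: Thu.
Wednesday occurs in June — 1 month.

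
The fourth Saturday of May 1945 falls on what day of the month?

26

May 1, 1945 is a Tuesday, so the first Saturday is the 5th.
The fourth Saturday is 5 + 21 = 26.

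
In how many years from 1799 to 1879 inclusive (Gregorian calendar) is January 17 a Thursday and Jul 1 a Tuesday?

Check each year's weekday for January 17 and Jul 1:
  1799: Thu/Mon  1800: Fri/Tue  1801: Sat/Wed  1802: Sun/Thu  1803: Mon/Fri  1804: Tue/Sun  1805: Thu/Mon  1806: Fri/Tue  1807: Sat/Wed  1808: Sun/Fri  1809: Tue/Sat  1810: Wed/Sun  1811: Thu/Mon  1812: Fri/Wed  …(53 more)…  1866: Wed/Sun  1867: Thu/Mon  1868: Fri/Wed  1869: Sun/Thu  1870: Mon/Fri  1871: Tue/Sat  1872: Wed/Mon  1873: Fri/Tue  1874: Sat/Wed  1875: Sun/Thu  1876: Mon/Sat  1877: Wed/Sun  1878: Thu/Mon  1879: Fri/Tue
Both conditions hold in: 1828, 1856 — 2.

2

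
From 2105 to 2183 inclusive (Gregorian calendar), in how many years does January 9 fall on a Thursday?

12

Track January 9's weekday year by year (advancing +1, or +2 across a Feb 29):
  2105: Fri  2106: Sat (+1)  2107: Sun (+1)  2108: Mon (+1)  2109: Wed (+2)
  2110: Thu (+1) ✓  2111: Fri (+1)  2112: Sat (+1)  2113: Mon (+2)  2114: Tue (+1)
  2115: Wed (+1)  2116: Thu (+1) ✓  2117: Sat (+2)  2118: Sun (+1)  … (51 more years) …
  2170: Tue (+1)  2171: Wed (+1)  2172: Thu (+1) ✓  2173: Sat (+2)  2174: Sun (+1)
  2175: Mon (+1)  2176: Tue (+1)  2177: Thu (+2) ✓  2178: Fri (+1)  2179: Sat (+1)
  2180: Sun (+1)  2181: Tue (+2)  2182: Wed (+1)  2183: Thu (+1) ✓
Thursday years: 2110, 2116, 2121, 2127, 2138, 2144, 2149, 2155, 2166, 2172, 2177, 2183 — 12 in total.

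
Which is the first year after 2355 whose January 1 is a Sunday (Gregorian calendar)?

Jan 1 advances by 2 weekdays after a leap year and by 1 after a common year.
2355: Jan 1 is Saturday.
2356: Sunday (leap)
2356 begins on a Sunday

2356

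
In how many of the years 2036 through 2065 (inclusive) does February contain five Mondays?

1

February has 28 days (29 in leap years); it has five Mondays when Monday falls among the first (month-length − 28) days — i.e. when February 1 is Monday in a leap year (never in a common year).
February 1 by year: 2036:Fri 2037:Sun 2038:Mon 2039:Tue 2040:Wed 2041:Fri 2042:Sat 2043:Sun 2044:Mon✓ 2045:Wed 2046:Thu 2047:Fri 2048:Sat 2049:Mon 2050:Tue 2051:Wed 2052:Thu 2053:Sat 2054:Sun 2055:Mon 2056:Tue 2057:Thu 2058:Fri 2059:Sat 2060:Sun 2061:Tue 2062:Wed 2063:Thu 2064:Fri 2065:Sun
Years with five Mondays: 2044 → 1.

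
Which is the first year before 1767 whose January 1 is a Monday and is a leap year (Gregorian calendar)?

Jan 1 advances by 2 weekdays after a leap year and by 1 after a common year.
1767: Jan 1 is Thursday.
1766: Wednesday
1765: Tuesday
1764: Sunday (leap)
1763: Saturday
1762: Friday
1761: Thursday
1760: Tuesday (leap)
1759: Monday
1758: Sunday
1757: Saturday
1756: Thursday (leap)
1755: Wednesday
1754: Tuesday
1753: Monday
1752: Saturday (leap)
1751: Friday
1750: Thursday
1749: Wednesday
1748: Monday (leap)
1748 begins on a Monday and is a leap year.

1748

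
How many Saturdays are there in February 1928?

February 1928 has 29 days and begins on Wednesday.
The first Saturday is February 4.
Saturdays fall on 4, 11, 18, 25 — that's 4.

4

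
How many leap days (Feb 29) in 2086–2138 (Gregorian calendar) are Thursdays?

1

Leap years in 2086–2138: 12 of them.
Feb 29 weekday advances by 5 (mod 7) from one leap year to the next four years later (or differs when a century non-leap intervenes).
Leap-day weekdays: 2088:Sun 2092:Fri 2096:Wed 2104:Fri 2108:Wed 2112:Mon 2116:Sat 2120:Thu✓ 2124:Tue 2128:Sun 2132:Fri 2136:Wed
Thursday: 2120 → 1.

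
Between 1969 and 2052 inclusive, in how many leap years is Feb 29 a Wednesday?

3

Leap years in 1969–2052: 21 of them.
Feb 29 weekday advances by 5 (mod 7) from one leap year to the next four years later (or differs when a century non-leap intervenes).
Leap-day weekdays: 1972:Tue 1976:Sun 1980:Fri 1984:Wed✓ 1988:Mon 1992:Sat 1996:Thu 2000:Tue 2004:Sun 2008:Fri 2012:Wed✓ 2016:Mon 2020:Sat 2024:Thu 2028:Tue 2032:Sun 2036:Fri 2040:Wed✓ 2044:Mon 2048:Sat 2052:Thu
Wednesday: 1984, 2012, 2040 → 3.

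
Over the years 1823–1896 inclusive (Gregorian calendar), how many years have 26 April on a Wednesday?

10

Track 26 April's weekday year by year (advancing +1, or +2 across a Feb 29):
  1823: Sat  1824: Mon (+2)  1825: Tue (+1)  1826: Wed (+1) ✓  1827: Thu (+1)
  1828: Sat (+2)  1829: Sun (+1)  1830: Mon (+1)  1831: Tue (+1)  1832: Thu (+2)
  1833: Fri (+1)  1834: Sat (+1)  1835: Sun (+1)  1836: Tue (+2)  … (46 more years) …
  1883: Thu (+1)  1884: Sat (+2)  1885: Sun (+1)  1886: Mon (+1)  1887: Tue (+1)
  1888: Thu (+2)  1889: Fri (+1)  1890: Sat (+1)  1891: Sun (+1)  1892: Tue (+2)
  1893: Wed (+1) ✓  1894: Thu (+1)  1895: Fri (+1)  1896: Sun (+2)
Wednesday years: 1826, 1837, 1843, 1848, 1854, 1865, 1871, 1876, 1882, 1893 — 10 in total.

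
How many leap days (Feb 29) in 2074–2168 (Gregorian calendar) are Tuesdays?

Leap years in 2074–2168: 23 of them.
Feb 29 weekday advances by 5 (mod 7) from one leap year to the next four years later (or differs when a century non-leap intervenes).
Leap-day weekdays: 2076:Sat 2080:Thu 2084:Tue✓ 2088:Sun 2092:Fri 2096:Wed 2104:Fri 2108:Wed 2112:Mon 2116:Sat 2120:Thu 2124:Tue✓ 2128:Sun 2132:Fri 2136:Wed 2140:Mon 2144:Sat 2148:Thu 2152:Tue✓ 2156:Sun 2160:Fri 2164:Wed 2168:Mon
Tuesday: 2084, 2124, 2152 → 3.

3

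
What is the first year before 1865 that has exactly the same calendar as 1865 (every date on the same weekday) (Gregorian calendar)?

Two years share a calendar iff Jan 1 falls on the same weekday and both are leap or both are common. 1865: Jan 1 is Sunday, common year.
1864: Jan 1 Friday, leap
1863: Jan 1 Thursday, common
1862: Jan 1 Wednesday, common
1861: Jan 1 Tuesday, common
1860: Jan 1 Sunday, leap
1859: Jan 1 Saturday, common
1858: Jan 1 Friday, common
1857: Jan 1 Thursday, common
1856: Jan 1 Tuesday, leap
1855: Jan 1 Monday, common
1854: Jan 1 Sunday, common
1854 matches on both conditions.

1854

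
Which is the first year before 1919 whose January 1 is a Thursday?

Jan 1 advances by 2 weekdays after a leap year and by 1 after a common year.
1919: Jan 1 is Wednesday.
1918: Tuesday
1917: Monday
1916: Saturday (leap)
1915: Friday
1914: Thursday
1914 begins on a Thursday

1914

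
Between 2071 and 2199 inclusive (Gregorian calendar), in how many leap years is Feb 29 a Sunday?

4

Leap years in 2071–2199: 31 of them.
Feb 29 weekday advances by 5 (mod 7) from one leap year to the next four years later (or differs when a century non-leap intervenes).
Leap-day weekdays: 2072:Mon 2076:Sat 2080:Thu 2084:Tue 2088:Sun✓ 2092:Fri 2096:Wed 2104:Fri 2108:Wed 2112:Mon 2116:Sat 2120:Thu 2124:Tue …(5 more)… 2148:Thu 2152:Tue 2156:Sun✓ 2160:Fri 2164:Wed 2168:Mon 2172:Sat 2176:Thu 2180:Tue 2184:Sun✓ 2188:Fri 2192:Wed 2196:Mon
Sunday: 2088, 2128, 2156, 2184 → 4.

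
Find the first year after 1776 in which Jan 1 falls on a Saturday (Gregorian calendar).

1780

Jan 1 advances by 2 weekdays after a leap year and by 1 after a common year.
1776: Jan 1 is Monday (leap).
1777: Wednesday
1778: Thursday
1779: Friday
1780: Saturday (leap)
1780 begins on a Saturday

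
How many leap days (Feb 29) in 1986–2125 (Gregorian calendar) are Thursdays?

Leap years in 1986–2125: 34 of them.
Feb 29 weekday advances by 5 (mod 7) from one leap year to the next four years later (or differs when a century non-leap intervenes).
Leap-day weekdays: 1988:Mon 1992:Sat 1996:Thu✓ 2000:Tue 2004:Sun 2008:Fri 2012:Wed 2016:Mon 2020:Sat 2024:Thu✓ 2028:Tue 2032:Sun 2036:Fri …(8 more)… 2072:Mon 2076:Sat 2080:Thu✓ 2084:Tue 2088:Sun 2092:Fri 2096:Wed 2104:Fri 2108:Wed 2112:Mon 2116:Sat 2120:Thu✓ 2124:Tue
Thursday: 1996, 2024, 2052, 2080, 2120 → 5.

5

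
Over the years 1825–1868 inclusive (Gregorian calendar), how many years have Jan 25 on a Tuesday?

6

Track Jan 25's weekday year by year (advancing +1, or +2 across a Feb 29):
  1825: Tue ✓  1826: Wed (+1)  1827: Thu (+1)  1828: Fri (+1)  1829: Sun (+2)
  1830: Mon (+1)  1831: Tue (+1) ✓  1832: Wed (+1)  1833: Fri (+2)  1834: Sat (+1)
  1835: Sun (+1)  1836: Mon (+1)  1837: Wed (+2)  1838: Thu (+1)  … (16 more years) …
  1855: Thu (+1)  1856: Fri (+1)  1857: Sun (+2)  1858: Mon (+1)  1859: Tue (+1) ✓
  1860: Wed (+1)  1861: Fri (+2)  1862: Sat (+1)  1863: Sun (+1)  1864: Mon (+1)
  1865: Wed (+2)  1866: Thu (+1)  1867: Fri (+1)  1868: Sat (+1)
Tuesday years: 1825, 1831, 1842, 1848, 1853, 1859 — 6 in total.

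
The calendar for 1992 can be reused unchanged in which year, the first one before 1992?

1964

Two years share a calendar iff Jan 1 falls on the same weekday and both are leap or both are common. 1992: Jan 1 is Wednesday, leap year.
1991: Jan 1 Tuesday, common
1990: Jan 1 Monday, common
1989: Jan 1 Sunday, common
1988: Jan 1 Friday, leap
1987: Jan 1 Thursday, common
1986: Jan 1 Wednesday, common
1985: Jan 1 Tuesday, common
1984: Jan 1 Sunday, leap
1983: Jan 1 Saturday, common
1982: Jan 1 Friday, common
1981: Jan 1 Thursday, common
1980: Jan 1 Tuesday, leap
1979: Jan 1 Monday, common
1978: Jan 1 Sunday, common
1977: Jan 1 Saturday, common
1976: Jan 1 Thursday, leap
1975: Jan 1 Wednesday, common
1974: Jan 1 Tuesday, common
1973: Jan 1 Monday, common
1972: Jan 1 Saturday, leap
1971: Jan 1 Friday, common
1970: Jan 1 Thursday, common
1969: Jan 1 Wednesday, common
1968: Jan 1 Monday, leap
1967: Jan 1 Sunday, common
1966: Jan 1 Saturday, common
1965: Jan 1 Friday, common
1964: Jan 1 Wednesday, leap
1964 matches on both conditions.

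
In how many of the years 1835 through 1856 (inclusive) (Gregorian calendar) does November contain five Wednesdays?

7

November has 30 days; it has five Wednesdays when Wednesday falls among the first (month-length − 28) days — i.e. when November 1 is one of Wednesday/Tuesday.
November 1 by year: 1835:Sun 1836:Tue✓ 1837:Wed✓ 1838:Thu 1839:Fri 1840:Sun 1841:Mon 1842:Tue✓ 1843:Wed✓ 1844:Fri 1845:Sat 1846:Sun 1847:Mon 1848:Wed✓ 1849:Thu 1850:Fri 1851:Sat 1852:Mon 1853:Tue✓ 1854:Wed✓ 1855:Thu 1856:Sat
Years with five Wednesdays: 1836, 1837, 1842, 1843, 1848, 1853, 1854 → 7.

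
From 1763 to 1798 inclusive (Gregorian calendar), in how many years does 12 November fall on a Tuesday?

Track 12 November's weekday year by year (advancing +1, or +2 across a Feb 29):
  1763: Sat  1764: Mon (+2)  1765: Tue (+1) ✓  1766: Wed (+1)  1767: Thu (+1)
  1768: Sat (+2)  1769: Sun (+1)  1770: Mon (+1)  1771: Tue (+1) ✓  1772: Thu (+2)
  1773: Fri (+1)  1774: Sat (+1)  1775: Sun (+1)  1776: Tue (+2) ✓  … (8 more years) …
  1785: Sat (+1)  1786: Sun (+1)  1787: Mon (+1)  1788: Wed (+2)  1789: Thu (+1)
  1790: Fri (+1)  1791: Sat (+1)  1792: Mon (+2)  1793: Tue (+1) ✓  1794: Wed (+1)
  1795: Thu (+1)  1796: Sat (+2)  1797: Sun (+1)  1798: Mon (+1)
Tuesday years: 1765, 1771, 1776, 1782, 1793 — 5 in total.

5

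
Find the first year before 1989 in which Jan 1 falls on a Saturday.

Jan 1 advances by 2 weekdays after a leap year and by 1 after a common year.
1989: Jan 1 is Sunday.
1988: Friday (leap)
1987: Thursday
1986: Wednesday
1985: Tuesday
1984: Sunday (leap)
1983: Saturday
1983 begins on a Saturday

1983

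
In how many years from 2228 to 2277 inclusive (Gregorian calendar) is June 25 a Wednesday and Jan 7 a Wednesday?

0

Check each year's weekday for June 25 and Jan 7:
  2228: Wed/Mon  2229: Thu/Wed  2230: Fri/Thu  2231: Sat/Fri  2232: Mon/Sat  2233: Tue/Mon  2234: Wed/Tue  2235: Thu/Wed  2236: Sat/Thu  2237: Sun/Sat  2238: Mon/Sun  2239: Tue/Mon  2240: Thu/Tue  2241: Fri/Thu  …(22 more)…  2264: Sat/Thu  2265: Sun/Sat  2266: Mon/Sun  2267: Tue/Mon  2268: Thu/Tue  2269: Fri/Thu  2270: Sat/Fri  2271: Sun/Sat  2272: Tue/Sun  2273: Wed/Tue  2274: Thu/Wed  2275: Fri/Thu  2276: Sun/Fri  2277: Mon/Sun
Both conditions hold in: no year — 0.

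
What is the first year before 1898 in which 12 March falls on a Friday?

1897

From one year to the next, a fixed date's weekday advances by 1, or by 2 when a Feb 29 lies between the two dates.
1898: March 12 is Saturday.
1897: Friday (−1)
12 March falls on a Friday in 1897.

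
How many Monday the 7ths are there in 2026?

Check the 7th of each month of 2026: Jan 7: Wed, Feb 7: Sat, Mar 7: Sat, Apr 7: Tue, May 7: Thu, Jun 7: Sun, Jul 7: Tue, Aug 7: Fri, Sep 7: Mon, Oct 7: Wed, Nov 7: Sat, Dec 7: Mon.
Monday occurs in September, December — 2 months.

2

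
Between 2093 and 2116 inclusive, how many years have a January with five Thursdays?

11

January has 31 days; it has five Thursdays when Thursday falls among the first (month-length − 28) days — i.e. when January 1 is one of Thursday/Wednesday/Tuesday.
January 1 by year: 2093:Thu✓ 2094:Fri 2095:Sat 2096:Sun 2097:Tue✓ 2098:Wed✓ 2099:Thu✓ 2100:Fri 2101:Sat 2102:Sun 2103:Mon 2104:Tue✓ 2105:Thu✓ 2106:Fri 2107:Sat 2108:Sun 2109:Tue✓ 2110:Wed✓ 2111:Thu✓ 2112:Fri 2113:Sun 2114:Mon 2115:Tue✓ 2116:Wed✓
Years with five Thursdays: 2093, 2097, 2098, 2099, 2104, 2105, 2109, 2110, 2111, 2115, 2116 → 11.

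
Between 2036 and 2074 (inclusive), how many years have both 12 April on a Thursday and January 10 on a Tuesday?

2

Check each year's weekday for 12 April and January 10:
  2036: Sat/Thu  2037: Sun/Sat  2038: Mon/Sun  2039: Tue/Mon  2040: Thu/Tue ✓  2041: Fri/Thu  2042: Sat/Fri  2043: Sun/Sat  2044: Tue/Sun  2045: Wed/Tue  2046: Thu/Wed  2047: Fri/Thu  2048: Sun/Fri  2049: Mon/Sun  …(11 more)…  2061: Tue/Mon  2062: Wed/Tue  2063: Thu/Wed  2064: Sat/Thu  2065: Sun/Sat  2066: Mon/Sun  2067: Tue/Mon  2068: Thu/Tue ✓  2069: Fri/Thu  2070: Sat/Fri  2071: Sun/Sat  2072: Tue/Sun  2073: Wed/Tue  2074: Thu/Wed
Both conditions hold in: 2040, 2068 — 2.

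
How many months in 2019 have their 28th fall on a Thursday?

Check the 28th of each month of 2019: Jan 28: Mon, Feb 28: Thu, Mar 28: Thu, Apr 28: Sun, May 28: Tue, Jun 28: Fri, Jul 28: Sun, Aug 28: Wed, Sep 28: Sat, Oct 28: Mon, Nov 28: Thu, Dec 28: Sat.
Thursday occurs in February, March, November — 3 months.

3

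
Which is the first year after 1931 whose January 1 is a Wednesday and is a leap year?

Jan 1 advances by 2 weekdays after a leap year and by 1 after a common year.
1931: Jan 1 is Thursday.
1932: Friday (leap)
1933: Sunday
1934: Monday
1935: Tuesday
1936: Wednesday (leap)
1936 begins on a Wednesday and is a leap year.

1936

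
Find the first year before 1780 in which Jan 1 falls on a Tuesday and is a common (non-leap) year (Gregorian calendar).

1771

Jan 1 advances by 2 weekdays after a leap year and by 1 after a common year.
1780: Jan 1 is Saturday (leap).
1779: Friday
1778: Thursday
1777: Wednesday
1776: Monday (leap)
1775: Sunday
1774: Saturday
1773: Friday
1772: Wednesday (leap)
1771: Tuesday
1771 begins on a Tuesday and is a common year.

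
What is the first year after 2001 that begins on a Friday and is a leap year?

2016

Jan 1 advances by 2 weekdays after a leap year and by 1 after a common year.
2001: Jan 1 is Monday.
2002: Tuesday
2003: Wednesday
2004: Thursday (leap)
2005: Saturday
2006: Sunday
2007: Monday
2008: Tuesday (leap)
2009: Thursday
2010: Friday
2011: Saturday
2012: Sunday (leap)
2013: Tuesday
2014: Wednesday
2015: Thursday
2016: Friday (leap)
2016 begins on a Friday and is a leap year.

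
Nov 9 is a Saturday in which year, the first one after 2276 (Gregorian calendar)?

2278

From one year to the next, a fixed date's weekday advances by 1, or by 2 when a Feb 29 lies between the two dates.
2276: November 9 is Thursday.
2277: Friday (+1)
2278: Saturday (+1)
Nov 9 falls on a Saturday in 2278.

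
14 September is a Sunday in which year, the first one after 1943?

1947

From one year to the next, a fixed date's weekday advances by 1, or by 2 when a Feb 29 lies between the two dates.
1943: September 14 is Tuesday.
1944: Thursday (+2)
1945: Friday (+1)
1946: Saturday (+1)
1947: Sunday (+1)
14 September falls on a Sunday in 1947.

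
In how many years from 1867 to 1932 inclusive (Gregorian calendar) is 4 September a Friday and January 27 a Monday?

Check each year's weekday for 4 September and January 27:
  1867: Wed/Sun  1868: Fri/Mon ✓  1869: Sat/Wed  1870: Sun/Thu  1871: Mon/Fri  1872: Wed/Sat  1873: Thu/Mon  1874: Fri/Tue  1875: Sat/Wed  1876: Mon/Thu  1877: Tue/Sat  1878: Wed/Sun  1879: Thu/Mon  1880: Sat/Tue  …(38 more)…  1919: Thu/Mon  1920: Sat/Tue  1921: Sun/Thu  1922: Mon/Fri  1923: Tue/Sat  1924: Thu/Sun  1925: Fri/Tue  1926: Sat/Wed  1927: Sun/Thu  1928: Tue/Fri  1929: Wed/Sun  1930: Thu/Mon  1931: Fri/Tue  1932: Sun/Wed
Both conditions hold in: 1868, 1896, 1908 — 3.

3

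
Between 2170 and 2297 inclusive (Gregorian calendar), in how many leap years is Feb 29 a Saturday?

Leap years in 2170–2297: 31 of them.
Feb 29 weekday advances by 5 (mod 7) from one leap year to the next four years later (or differs when a century non-leap intervenes).
Leap-day weekdays: 2172:Sat✓ 2176:Thu 2180:Tue 2184:Sun 2188:Fri 2192:Wed 2196:Mon 2204:Wed 2208:Mon 2212:Sat✓ 2216:Thu 2220:Tue 2224:Sun …(5 more)… 2248:Tue 2252:Sun 2256:Fri 2260:Wed 2264:Mon 2268:Sat✓ 2272:Thu 2276:Tue 2280:Sun 2284:Fri 2288:Wed 2292:Mon 2296:Sat✓
Saturday: 2172, 2212, 2240, 2268, 2296 → 5.

5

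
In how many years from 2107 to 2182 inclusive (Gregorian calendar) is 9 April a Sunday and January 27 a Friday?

Check each year's weekday for 9 April and January 27:
  2107: Sat/Thu  2108: Mon/Fri  2109: Tue/Sun  2110: Wed/Mon  2111: Thu/Tue  2112: Sat/Wed  2113: Sun/Fri ✓  2114: Mon/Sat  2115: Tue/Sun  2116: Thu/Mon  2117: Fri/Wed  2118: Sat/Thu  2119: Sun/Fri ✓  2120: Tue/Sat  …(48 more)…  2169: Sun/Fri ✓  2170: Mon/Sat  2171: Tue/Sun  2172: Thu/Mon  2173: Fri/Wed  2174: Sat/Thu  2175: Sun/Fri ✓  2176: Tue/Sat  2177: Wed/Mon  2178: Thu/Tue  2179: Fri/Wed  2180: Sun/Thu  2181: Mon/Sat  2182: Tue/Sun
Both conditions hold in: 2113, 2119, 2130, 2141, 2147, 2158, 2169, 2175 — 8.

8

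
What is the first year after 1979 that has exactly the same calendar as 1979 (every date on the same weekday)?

1990

Two years share a calendar iff Jan 1 falls on the same weekday and both are leap or both are common. 1979: Jan 1 is Monday, common year.
1980: Jan 1 Tuesday, leap
1981: Jan 1 Thursday, common
1982: Jan 1 Friday, common
1983: Jan 1 Saturday, common
1984: Jan 1 Sunday, leap
1985: Jan 1 Tuesday, common
1986: Jan 1 Wednesday, common
1987: Jan 1 Thursday, common
1988: Jan 1 Friday, leap
1989: Jan 1 Sunday, common
1990: Jan 1 Monday, common
1990 matches on both conditions.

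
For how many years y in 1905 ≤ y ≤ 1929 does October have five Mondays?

October has 31 days; it has five Mondays when Monday falls among the first (month-length − 28) days — i.e. when October 1 is one of Monday/Sunday/Saturday.
October 1 by year: 1905:Sun✓ 1906:Mon✓ 1907:Tue 1908:Thu 1909:Fri 1910:Sat✓ 1911:Sun✓ 1912:Tue 1913:Wed 1914:Thu 1915:Fri 1916:Sun✓ 1917:Mon✓ 1918:Tue 1919:Wed 1920:Fri 1921:Sat✓ 1922:Sun✓ 1923:Mon✓ 1924:Wed 1925:Thu 1926:Fri 1927:Sat✓ 1928:Mon✓ 1929:Tue
Years with five Mondays: 1905, 1906, 1910, 1911, 1916, 1917, 1921, 1922, 1923, 1927, 1928 → 11.

11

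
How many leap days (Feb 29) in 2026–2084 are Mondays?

Leap years in 2026–2084: 15 of them.
Feb 29 weekday advances by 5 (mod 7) from one leap year to the next four years later (or differs when a century non-leap intervenes).
Leap-day weekdays: 2028:Tue 2032:Sun 2036:Fri 2040:Wed 2044:Mon✓ 2048:Sat 2052:Thu 2056:Tue 2060:Sun 2064:Fri 2068:Wed 2072:Mon✓ 2076:Sat 2080:Thu 2084:Tue
Monday: 2044, 2072 → 2.

2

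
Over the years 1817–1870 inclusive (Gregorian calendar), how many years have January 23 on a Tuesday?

7

Track January 23's weekday year by year (advancing +1, or +2 across a Feb 29):
  1817: Thu  1818: Fri (+1)  1819: Sat (+1)  1820: Sun (+1)  1821: Tue (+2) ✓
  1822: Wed (+1)  1823: Thu (+1)  1824: Fri (+1)  1825: Sun (+2)  1826: Mon (+1)
  1827: Tue (+1) ✓  1828: Wed (+1)  1829: Fri (+2)  1830: Sat (+1)  … (26 more years) …
  1857: Fri (+2)  1858: Sat (+1)  1859: Sun (+1)  1860: Mon (+1)  1861: Wed (+2)
  1862: Thu (+1)  1863: Fri (+1)  1864: Sat (+1)  1865: Mon (+2)  1866: Tue (+1) ✓
  1867: Wed (+1)  1868: Thu (+1)  1869: Sat (+2)  1870: Sun (+1)
Tuesday years: 1821, 1827, 1838, 1844, 1849, 1855, 1866 — 7 in total.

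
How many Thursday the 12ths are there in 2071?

3

Check the 12th of each month of 2071: Jan 12: Mon, Feb 12: Thu, Mar 12: Thu, Apr 12: Sun, May 12: Tue, Jun 12: Fri, Jul 12: Sun, Aug 12: Wed, Sep 12: Sat, Oct 12: Mon, Nov 12: Thu, Dec 12: Sat.
Thursday occurs in February, March, November — 3 months.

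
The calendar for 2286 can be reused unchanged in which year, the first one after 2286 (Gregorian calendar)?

Two years share a calendar iff Jan 1 falls on the same weekday and both are leap or both are common. 2286: Jan 1 is Friday, common year.
2287: Jan 1 Saturday, common
2288: Jan 1 Sunday, leap
2289: Jan 1 Tuesday, common
2290: Jan 1 Wednesday, common
2291: Jan 1 Thursday, common
2292: Jan 1 Friday, leap
2293: Jan 1 Sunday, common
2294: Jan 1 Monday, common
2295: Jan 1 Tuesday, common
2296: Jan 1 Wednesday, leap
2297: Jan 1 Friday, common
2297 matches on both conditions.

2297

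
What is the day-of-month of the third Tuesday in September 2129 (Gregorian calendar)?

20

September 1, 2129 is a Thursday, so the first Tuesday is the 6th.
The third Tuesday is 6 + 14 = 20.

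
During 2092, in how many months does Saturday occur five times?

A month of length L has five Saturdays iff its first Saturday is on day ≤ L−28 (so day 1–3 in a 31-day month, 1–2 in a 30-day month, day 1 in a leap February).
Checking each month of 2092: Jan starts Tue (31d); Feb starts Fri (29d); Mar starts Sat (31d) ✓; Apr starts Tue (30d); May starts Thu (31d) ✓; Jun starts Sun (30d); Jul starts Tue (31d); Aug starts Fri (31d) ✓; Sep starts Mon (30d); Oct starts Wed (31d); Nov starts Sat (30d) ✓; Dec starts Mon (31d).
Five-Saturday months: March, May, August, November → 4.

4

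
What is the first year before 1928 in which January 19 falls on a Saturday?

From one year to the next, a fixed date's weekday advances by 1, or by 2 when a Feb 29 lies between the two dates.
1928: January 19 is Thursday.
1927: Wednesday (−1)
1926: Tuesday (−1)
1925: Monday (−1)
1924: Saturday (−2)
January 19 falls on a Saturday in 1924.

1924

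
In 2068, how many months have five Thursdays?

4

A month of length L has five Thursdays iff its first Thursday is on day ≤ L−28 (so day 1–3 in a 31-day month, 1–2 in a 30-day month, day 1 in a leap February).
Checking each month of 2068: Jan starts Sun (31d); Feb starts Wed (29d); Mar starts Thu (31d) ✓; Apr starts Sun (30d); May starts Tue (31d) ✓; Jun starts Fri (30d); Jul starts Sun (31d); Aug starts Wed (31d) ✓; Sep starts Sat (30d); Oct starts Mon (31d); Nov starts Thu (30d) ✓; Dec starts Sat (31d).
Five-Thursday months: March, May, August, November → 4.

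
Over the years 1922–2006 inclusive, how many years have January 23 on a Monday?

13

Track January 23's weekday year by year (advancing +1, or +2 across a Feb 29):
  1922: Mon ✓  1923: Tue (+1)  1924: Wed (+1)  1925: Fri (+2)  1926: Sat (+1)
  1927: Sun (+1)  1928: Mon (+1) ✓  1929: Wed (+2)  1930: Thu (+1)  1931: Fri (+1)
  1932: Sat (+1)  1933: Mon (+2) ✓  1934: Tue (+1)  1935: Wed (+1)  … (57 more years) …
  1993: Sat (+2)  1994: Sun (+1)  1995: Mon (+1) ✓  1996: Tue (+1)  1997: Thu (+2)
  1998: Fri (+1)  1999: Sat (+1)  2000: Sun (+1)  2001: Tue (+2)  2002: Wed (+1)
  2003: Thu (+1)  2004: Fri (+1)  2005: Sun (+2)  2006: Mon (+1) ✓
Monday years: 1922, 1928, 1933, 1939, 1950, 1956, 1961, 1967, 1978, 1984, 1989, 1995, 2006 — 13 in total.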